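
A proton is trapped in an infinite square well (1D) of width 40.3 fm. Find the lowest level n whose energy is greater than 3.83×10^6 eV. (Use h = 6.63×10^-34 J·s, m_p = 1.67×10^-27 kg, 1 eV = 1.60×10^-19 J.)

n = 6

E_1 = h²/(8m_pL²) = 2.026×10^-14 J = 1.266×10^5 eV.
Need n² > 3.83×10^6/1.266×10^5 = 30.25, i.e. n > 5.500.
The smallest integer satisfying this is n = 6.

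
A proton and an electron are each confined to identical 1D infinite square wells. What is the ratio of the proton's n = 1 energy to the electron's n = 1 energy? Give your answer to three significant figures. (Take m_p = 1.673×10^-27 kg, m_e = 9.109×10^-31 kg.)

5.44×10^-4

E_n ∝ 1/m at fixed n and L, so the ratio is m_e/m_p = 9.109×10^-31/1.673×10^-27 = 5.44×10^-4.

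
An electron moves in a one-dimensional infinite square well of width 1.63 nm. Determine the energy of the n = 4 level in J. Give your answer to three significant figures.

E_4 = 3.63×10^-19 J

For an infinite well E_n = n²h²/(8m_eL²), so E_1 = h²/(8m_eL²) = (6.626×10^-34)²/(8·9.109×10^-31·(1.63×10^-9 m)²) = 2.268×10^-20 J.
Then E_4 = 4²·E_1 = 16·2.268×10^-20 J = 3.63×10^-19 J.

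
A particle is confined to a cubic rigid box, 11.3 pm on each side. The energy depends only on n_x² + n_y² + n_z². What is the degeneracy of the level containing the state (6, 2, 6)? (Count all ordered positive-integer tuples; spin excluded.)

The level has n_x² + n_y² + n_z² = 76. The ordered positive-integer solutions are (2, 6, 6), (6, 2, 6), (6, 6, 2).
That gives 3 states.

degeneracy = 3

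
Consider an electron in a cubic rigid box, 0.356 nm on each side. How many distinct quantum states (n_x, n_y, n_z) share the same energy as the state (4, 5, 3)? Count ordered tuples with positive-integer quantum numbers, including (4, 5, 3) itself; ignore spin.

degeneracy = 6

The level has n_x² + n_y² + n_z² = 50. The ordered positive-integer solutions are (3, 4, 5), (3, 5, 4), (4, 3, 5), (4, 5, 3), (5, 3, 4), (5, 4, 3).
That gives 6 states.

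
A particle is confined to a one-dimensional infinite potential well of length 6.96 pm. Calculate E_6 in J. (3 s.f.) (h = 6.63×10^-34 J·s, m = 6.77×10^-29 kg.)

E_6 = 6.03×10^-16 J

For an infinite well E_n = n²h²/(8mL²), so E_1 = h²/(8mL²) = (6.63×10^-34)²/(8·6.77×10^-29·(6.96×10^-12 m)²) = 1.675×10^-17 J.
Then E_6 = 6²·E_1 = 36·1.675×10^-17 J = 6.03×10^-16 J.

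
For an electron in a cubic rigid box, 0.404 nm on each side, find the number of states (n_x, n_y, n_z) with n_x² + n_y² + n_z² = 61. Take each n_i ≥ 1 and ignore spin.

The level has n_x² + n_y² + n_z² = 61. The ordered positive-integer solutions are (3, 4, 6), (3, 6, 4), (4, 3, 6), (4, 6, 3), (6, 3, 4), (6, 4, 3).
That gives 6 states.

degeneracy = 6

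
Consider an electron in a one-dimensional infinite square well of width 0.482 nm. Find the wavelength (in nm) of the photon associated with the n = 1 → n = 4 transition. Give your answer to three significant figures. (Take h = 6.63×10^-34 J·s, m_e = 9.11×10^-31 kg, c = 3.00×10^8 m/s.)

λ = 51.1 nm

E_1 = h²/(8m_eL²) = 2.596×10^-19 J, so ΔE = (4² − 1²)E_1 = 3.894×10^-18 J.
λ = hc/ΔE = (6.63×10^-34·3.00×10^8)/3.894×10^-18 = 5.11×10^-8 m = 51.1 nm.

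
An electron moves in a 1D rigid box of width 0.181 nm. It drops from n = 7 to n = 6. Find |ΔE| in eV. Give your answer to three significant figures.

E_1 = h²/(8m_eL²) = 1.839×10^-18 J.
|ΔE| = |7² − 6²|·E_1 = 13·1.839×10^-18 J = 2.391×10^-17 J = 149 eV.

|ΔE| = 149 eV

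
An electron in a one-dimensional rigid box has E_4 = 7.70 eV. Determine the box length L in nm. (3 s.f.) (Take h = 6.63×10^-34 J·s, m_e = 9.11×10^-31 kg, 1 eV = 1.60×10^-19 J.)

From E_n = n²h²/(8m_eL²), L = n·h/√(8m_eE_n).
E_4 = 7.70 eV = 1.232×10^-18 J, so L = 4·6.63×10^-34/√(8·9.11×10^-31·1.232×10^-18) = 8.85×10^-10 m = 0.885 nm.

L = 0.885 nm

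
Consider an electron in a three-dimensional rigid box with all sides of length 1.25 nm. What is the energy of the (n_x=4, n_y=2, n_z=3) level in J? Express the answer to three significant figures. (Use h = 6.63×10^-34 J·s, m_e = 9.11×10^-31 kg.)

E = 1.12×10^-18 J

For a 3D rectangular well E = (h²/8m_e)·Σ n_i²/L_i² = (6.63×10^-34)²/(8·9.11×10^-31) · [4²/(1.25 nm)² + 2²/(1.25 nm)² + 3²/(1.25 nm)²].
Evaluating gives E = 1.12×10^-18 J.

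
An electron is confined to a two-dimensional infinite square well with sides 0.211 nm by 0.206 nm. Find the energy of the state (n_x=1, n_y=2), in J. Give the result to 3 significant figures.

E = 7.03×10^-18 J

For a 2D rectangular well E = (h²/8m_e)·Σ n_i²/L_i² = (6.626×10^-34)²/(8·9.109×10^-31) · [1²/(0.211 nm)² + 2²/(0.206 nm)²].
Evaluating gives E = 7.03×10^-18 J.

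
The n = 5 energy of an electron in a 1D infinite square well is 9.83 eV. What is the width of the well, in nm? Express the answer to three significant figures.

From E_n = n²h²/(8m_eL²), L = n·h/√(8m_eE_n).
E_5 = 9.83 eV = 1.575×10^-18 J, so L = 5·6.626×10^-34/√(8·9.109×10^-31·1.575×10^-18) = 9.78×10^-10 m = 0.978 nm.

L = 0.978 nm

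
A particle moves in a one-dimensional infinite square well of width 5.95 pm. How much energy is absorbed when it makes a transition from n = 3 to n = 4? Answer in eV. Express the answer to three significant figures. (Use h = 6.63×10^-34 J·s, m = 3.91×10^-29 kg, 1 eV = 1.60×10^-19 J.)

E_1 = h²/(8mL²) = 3.969×10^-17 J.
|ΔE| = |3² − 4²|·E_1 = 7·3.969×10^-17 J = 2.778×10^-16 J = 1.74×10^3 eV.

|ΔE| = 1.74×10^3 eV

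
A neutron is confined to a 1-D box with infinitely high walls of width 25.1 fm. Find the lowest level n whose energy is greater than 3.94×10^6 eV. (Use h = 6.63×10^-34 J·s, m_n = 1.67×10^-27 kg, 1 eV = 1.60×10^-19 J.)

n = 4

E_1 = h²/(8m_nL²) = 5.222×10^-14 J = 3.264×10^5 eV.
Need n² > 3.94×10^6/3.264×10^5 = 12.07, i.e. n > 3.474.
The smallest integer satisfying this is n = 4.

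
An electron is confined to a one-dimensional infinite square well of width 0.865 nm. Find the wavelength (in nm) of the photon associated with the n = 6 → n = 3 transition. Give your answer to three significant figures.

λ = 91.4 nm

E_1 = h²/(8m_eL²) = 8.052×10^-20 J, so ΔE = (6² − 3²)E_1 = 2.174×10^-18 J.
λ = hc/ΔE = (6.626×10^-34·2.998×10^8)/2.174×10^-18 = 9.14×10^-8 m = 91.4 nm.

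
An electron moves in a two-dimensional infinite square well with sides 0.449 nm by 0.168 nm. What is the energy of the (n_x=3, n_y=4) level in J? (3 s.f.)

E = 3.68×10^-17 J

For a 2D rectangular well E = (h²/8m_e)·Σ n_i²/L_i² = (6.626×10^-34)²/(8·9.109×10^-31) · [3²/(0.449 nm)² + 4²/(0.168 nm)²].
Evaluating gives E = 3.68×10^-17 J.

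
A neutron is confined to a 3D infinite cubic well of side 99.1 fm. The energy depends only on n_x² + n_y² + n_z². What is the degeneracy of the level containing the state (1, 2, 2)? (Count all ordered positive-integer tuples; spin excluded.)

The level has n_x² + n_y² + n_z² = 9. The ordered positive-integer solutions are (1, 2, 2), (2, 1, 2), (2, 2, 1).
That gives 3 states.

degeneracy = 3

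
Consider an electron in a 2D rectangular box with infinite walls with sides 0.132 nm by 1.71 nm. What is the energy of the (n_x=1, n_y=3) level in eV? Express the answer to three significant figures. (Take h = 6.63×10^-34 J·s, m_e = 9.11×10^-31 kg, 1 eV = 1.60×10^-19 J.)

For a 2D rectangular well E = (h²/8m_e)·Σ n_i²/L_i² = (6.63×10^-34)²/(8·9.11×10^-31) · [1²/(0.132 nm)² + 3²/(1.71 nm)²].
Evaluating gives E = 3.647×10^-18 J = 22.8 eV.

E = 22.8 eV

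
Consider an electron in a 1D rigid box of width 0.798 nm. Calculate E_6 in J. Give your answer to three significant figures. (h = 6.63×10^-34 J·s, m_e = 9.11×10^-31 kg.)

For an infinite well E_n = n²h²/(8m_eL²), so E_1 = h²/(8m_eL²) = (6.63×10^-34)²/(8·9.11×10^-31·(7.98×10^-10 m)²) = 9.471×10^-20 J.
Then E_6 = 6²·E_1 = 36·9.471×10^-20 J = 3.41×10^-18 J.

E_6 = 3.41×10^-18 J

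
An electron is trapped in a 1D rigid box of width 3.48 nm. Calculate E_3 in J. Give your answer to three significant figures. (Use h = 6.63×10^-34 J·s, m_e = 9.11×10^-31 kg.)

For an infinite well E_n = n²h²/(8m_eL²), so E_1 = h²/(8m_eL²) = (6.63×10^-34)²/(8·9.11×10^-31·(3.48×10^-9 m)²) = 4.980×10^-21 J.
Then E_3 = 3²·E_1 = 9·4.980×10^-21 J = 4.48×10^-20 J.

E_3 = 4.48×10^-20 J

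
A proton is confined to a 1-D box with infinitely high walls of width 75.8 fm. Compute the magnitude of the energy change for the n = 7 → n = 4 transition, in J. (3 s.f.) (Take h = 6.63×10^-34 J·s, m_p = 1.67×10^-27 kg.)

E_1 = h²/(8m_pL²) = 5.726×10^-15 J.
|ΔE| = |7² − 4²|·E_1 = 33·5.726×10^-15 J = 1.89×10^-13 J.

|ΔE| = 1.89×10^-13 J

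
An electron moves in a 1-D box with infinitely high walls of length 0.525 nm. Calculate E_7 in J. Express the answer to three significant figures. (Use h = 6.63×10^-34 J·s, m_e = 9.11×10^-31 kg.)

E_7 = 1.07×10^-17 J

For an infinite well E_n = n²h²/(8m_eL²), so E_1 = h²/(8m_eL²) = (6.63×10^-34)²/(8·9.11×10^-31·(5.25×10^-10 m)²) = 2.188×10^-19 J.
Then E_7 = 7²·E_1 = 49·2.188×10^-19 J = 1.07×10^-17 J.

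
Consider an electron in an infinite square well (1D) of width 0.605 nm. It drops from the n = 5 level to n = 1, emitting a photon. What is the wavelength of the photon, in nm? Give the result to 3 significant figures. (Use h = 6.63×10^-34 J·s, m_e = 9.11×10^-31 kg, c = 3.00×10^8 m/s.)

λ = 50.3 nm

E_1 = h²/(8m_eL²) = 1.648×10^-19 J, so ΔE = (5² − 1²)E_1 = 3.955×10^-18 J.
λ = hc/ΔE = (6.63×10^-34·3.00×10^8)/3.955×10^-18 = 5.03×10^-8 m = 50.3 nm.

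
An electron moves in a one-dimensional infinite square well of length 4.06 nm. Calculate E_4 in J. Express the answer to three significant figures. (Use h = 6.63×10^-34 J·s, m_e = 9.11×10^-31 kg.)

For an infinite well E_n = n²h²/(8m_eL²), so E_1 = h²/(8m_eL²) = (6.63×10^-34)²/(8·9.11×10^-31·(4.06×10^-9 m)²) = 3.659×10^-21 J.
Then E_4 = 4²·E_1 = 16·3.659×10^-21 J = 5.85×10^-20 J.

E_4 = 5.85×10^-20 J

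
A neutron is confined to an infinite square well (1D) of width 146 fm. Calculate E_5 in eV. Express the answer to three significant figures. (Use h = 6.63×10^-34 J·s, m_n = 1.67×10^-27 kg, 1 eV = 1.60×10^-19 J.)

E_5 = 2.41×10^5 eV

For an infinite well E_n = n²h²/(8m_nL²), so E_1 = h²/(8m_nL²) = (6.63×10^-34)²/(8·1.67×10^-27·(1.46×10^-13 m)²) = 1.544×10^-15 J.
Then E_5 = 5²·E_1 = 25·1.544×10^-15 J = 3.860×10^-14 J.
Converting, E_5 = 3.860×10^-14 J / (1.60×10^-19 J/eV) = 2.41×10^5 eV.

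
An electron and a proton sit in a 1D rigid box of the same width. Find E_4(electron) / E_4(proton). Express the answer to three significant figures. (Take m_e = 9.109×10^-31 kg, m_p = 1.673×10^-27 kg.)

E_n ∝ 1/m at fixed n and L, so the ratio is m_p/m_e = 1.673×10^-27/9.109×10^-31 = 1.84×10^3.

1.84×10^3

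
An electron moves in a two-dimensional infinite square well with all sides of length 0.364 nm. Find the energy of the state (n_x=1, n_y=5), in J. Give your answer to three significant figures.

E = 1.18×10^-17 J

For a 2D rectangular well E = (h²/8m_e)·Σ n_i²/L_i² = (6.626×10^-34)²/(8·9.109×10^-31) · [1²/(0.364 nm)² + 5²/(0.364 nm)²].
Evaluating gives E = 1.18×10^-17 J.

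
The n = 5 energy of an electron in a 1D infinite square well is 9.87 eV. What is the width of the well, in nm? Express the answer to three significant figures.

From E_n = n²h²/(8m_eL²), L = n·h/√(8m_eE_n).
E_5 = 9.87 eV = 1.581×10^-18 J, so L = 5·6.626×10^-34/√(8·9.109×10^-31·1.581×10^-18) = 9.76×10^-10 m = 0.976 nm.

L = 0.976 nm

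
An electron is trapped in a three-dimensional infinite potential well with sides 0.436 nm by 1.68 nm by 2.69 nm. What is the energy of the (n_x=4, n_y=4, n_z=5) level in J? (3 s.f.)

E = 5.62×10^-18 J

For a 3D rectangular well E = (h²/8m_e)·Σ n_i²/L_i² = (6.626×10^-34)²/(8·9.109×10^-31) · [4²/(0.436 nm)² + 4²/(1.68 nm)² + 5²/(2.69 nm)²].
Evaluating gives E = 5.62×10^-18 J.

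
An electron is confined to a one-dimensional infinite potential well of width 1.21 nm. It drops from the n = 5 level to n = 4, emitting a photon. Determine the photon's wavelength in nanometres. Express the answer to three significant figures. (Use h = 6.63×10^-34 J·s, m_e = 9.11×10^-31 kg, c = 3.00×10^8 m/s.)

λ = 536 nm

E_1 = h²/(8m_eL²) = 4.120×10^-20 J, so ΔE = (5² − 4²)E_1 = 3.708×10^-19 J.
λ = hc/ΔE = (6.63×10^-34·3.00×10^8)/3.708×10^-19 = 5.36×10^-7 m = 536 nm.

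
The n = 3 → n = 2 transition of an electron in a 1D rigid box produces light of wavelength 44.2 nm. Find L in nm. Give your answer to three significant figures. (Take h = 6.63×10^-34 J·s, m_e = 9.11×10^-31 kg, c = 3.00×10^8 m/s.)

The photon carries ΔE = hc/λ = 6.63×10^-34·3.00×10^8/4.42×10^-8 m = 4.500×10^-18 J.
Since ΔE = (3² − 2²)E_1, E_1 = 9.000×10^-19 J, and L = h/√(8m_eE_1) = 2.59×10^-10 m = 0.259 nm.

L = 0.259 nm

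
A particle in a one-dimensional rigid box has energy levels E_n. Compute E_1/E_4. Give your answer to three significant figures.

E_n ∝ n², so E_1/E_4 = 1²/4² = 1/16 = 0.0625.

0.0625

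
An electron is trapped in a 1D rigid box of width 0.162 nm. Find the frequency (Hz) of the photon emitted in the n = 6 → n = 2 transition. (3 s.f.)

f = 1.11×10^17 Hz

E_1 = h²/(8m_eL²) = 2.296×10^-18 J and ΔE = (6² − 2²)E_1 = 7.347×10^-17 J.
f = ΔE/h = 7.347×10^-17/6.626×10^-34 = 1.11×10^17 Hz.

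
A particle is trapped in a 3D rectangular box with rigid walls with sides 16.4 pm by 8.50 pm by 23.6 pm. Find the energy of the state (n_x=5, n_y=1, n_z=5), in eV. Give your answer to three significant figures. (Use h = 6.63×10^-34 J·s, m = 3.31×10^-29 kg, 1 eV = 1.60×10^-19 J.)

E = 1.57×10^3 eV

For a 3D rectangular well E = (h²/8m)·Σ n_i²/L_i² = (6.63×10^-34)²/(8·3.31×10^-29) · [5²/(16.4 pm)² + 1²/(8.50 pm)² + 5²/(23.6 pm)²].
Evaluating gives E = 2.518×10^-16 J = 1.57×10^3 eV.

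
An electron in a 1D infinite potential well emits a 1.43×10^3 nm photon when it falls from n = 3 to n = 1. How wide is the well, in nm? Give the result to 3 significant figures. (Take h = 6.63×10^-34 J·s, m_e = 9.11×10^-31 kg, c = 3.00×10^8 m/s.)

L = 1.86 nm

The photon carries ΔE = hc/λ = 6.63×10^-34·3.00×10^8/1.43×10^-6 m = 1.391×10^-19 J.
Since ΔE = (3² − 1²)E_1, E_1 = 1.739×10^-20 J, and L = h/√(8m_eE_1) = 1.86×10^-9 m = 1.86 nm.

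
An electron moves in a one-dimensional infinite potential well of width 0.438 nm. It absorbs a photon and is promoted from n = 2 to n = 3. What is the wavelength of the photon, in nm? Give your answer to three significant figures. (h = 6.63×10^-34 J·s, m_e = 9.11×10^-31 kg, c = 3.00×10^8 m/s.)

E_1 = h²/(8m_eL²) = 3.144×10^-19 J, so ΔE = (3² − 2²)E_1 = 1.572×10^-18 J.
λ = hc/ΔE = (6.63×10^-34·3.00×10^8)/1.572×10^-18 = 1.27×10^-7 m = 127 nm.

λ = 127 nm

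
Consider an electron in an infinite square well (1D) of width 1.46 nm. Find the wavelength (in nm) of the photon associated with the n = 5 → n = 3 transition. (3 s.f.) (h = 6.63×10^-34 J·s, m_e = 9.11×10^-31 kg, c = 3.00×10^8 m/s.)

E_1 = h²/(8m_eL²) = 2.830×10^-20 J, so ΔE = (5² − 3²)E_1 = 4.528×10^-19 J.
λ = hc/ΔE = (6.63×10^-34·3.00×10^8)/4.528×10^-19 = 4.39×10^-7 m = 439 nm.

λ = 439 nm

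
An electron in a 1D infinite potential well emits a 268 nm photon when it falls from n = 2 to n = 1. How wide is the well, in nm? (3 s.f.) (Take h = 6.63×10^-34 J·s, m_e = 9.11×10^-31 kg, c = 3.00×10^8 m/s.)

L = 0.494 nm

The photon carries ΔE = hc/λ = 6.63×10^-34·3.00×10^8/2.68×10^-7 m = 7.422×10^-19 J.
Since ΔE = (2² − 1²)E_1, E_1 = 2.474×10^-19 J, and L = h/√(8m_eE_1) = 4.94×10^-10 m = 0.494 nm.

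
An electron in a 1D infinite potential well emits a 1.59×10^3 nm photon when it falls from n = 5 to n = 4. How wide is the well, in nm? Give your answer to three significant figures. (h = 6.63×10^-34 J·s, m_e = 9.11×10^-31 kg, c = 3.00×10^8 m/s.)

The photon carries ΔE = hc/λ = 6.63×10^-34·3.00×10^8/1.59×10^-6 m = 1.251×10^-19 J.
Since ΔE = (5² − 4²)E_1, E_1 = 1.390×10^-20 J, and L = h/√(8m_eE_1) = 2.08×10^-9 m = 2.08 nm.

L = 2.08 nm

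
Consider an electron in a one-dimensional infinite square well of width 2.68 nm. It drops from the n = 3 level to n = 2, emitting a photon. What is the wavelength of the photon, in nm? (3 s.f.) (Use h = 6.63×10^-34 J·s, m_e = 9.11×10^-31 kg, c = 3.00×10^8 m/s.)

λ = 4.74×10^3 nm

E_1 = h²/(8m_eL²) = 8.397×10^-21 J, so ΔE = (3² − 2²)E_1 = 4.198×10^-20 J.
λ = hc/ΔE = (6.63×10^-34·3.00×10^8)/4.198×10^-20 = 4.74×10^-6 m = 4.74×10^3 nm.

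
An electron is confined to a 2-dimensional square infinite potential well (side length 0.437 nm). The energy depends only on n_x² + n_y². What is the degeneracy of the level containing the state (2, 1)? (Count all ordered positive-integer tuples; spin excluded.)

degeneracy = 2

The level has n_x² + n_y² = 5. The ordered positive-integer solutions are (1, 2), (2, 1).
That gives 2 states.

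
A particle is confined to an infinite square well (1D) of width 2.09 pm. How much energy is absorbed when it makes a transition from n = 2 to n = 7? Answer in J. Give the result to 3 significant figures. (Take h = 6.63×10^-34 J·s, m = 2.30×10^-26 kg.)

E_1 = h²/(8mL²) = 5.469×10^-19 J.
|ΔE| = |2² − 7²|·E_1 = 45·5.469×10^-19 J = 2.46×10^-17 J.

|ΔE| = 2.46×10^-17 J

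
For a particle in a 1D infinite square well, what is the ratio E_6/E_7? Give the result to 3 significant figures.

E_n ∝ n², so E_6/E_7 = 6²/7² = 36/49 = 0.735.

0.735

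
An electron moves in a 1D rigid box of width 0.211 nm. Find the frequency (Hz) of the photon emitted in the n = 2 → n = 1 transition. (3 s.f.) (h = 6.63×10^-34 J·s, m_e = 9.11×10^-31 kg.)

f = 6.13×10^15 Hz

E_1 = h²/(8m_eL²) = 1.355×10^-18 J and ΔE = (2² − 1²)E_1 = 4.065×10^-18 J.
f = ΔE/h = 4.065×10^-18/6.63×10^-34 = 6.13×10^15 Hz.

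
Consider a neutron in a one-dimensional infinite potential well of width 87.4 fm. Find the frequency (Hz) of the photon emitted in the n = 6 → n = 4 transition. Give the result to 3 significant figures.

f = 1.29×10^20 Hz

E_1 = h²/(8m_nL²) = 4.289×10^-15 J and ΔE = (6² − 4²)E_1 = 8.578×10^-14 J.
f = ΔE/h = 8.578×10^-14/6.626×10^-34 = 1.29×10^20 Hz.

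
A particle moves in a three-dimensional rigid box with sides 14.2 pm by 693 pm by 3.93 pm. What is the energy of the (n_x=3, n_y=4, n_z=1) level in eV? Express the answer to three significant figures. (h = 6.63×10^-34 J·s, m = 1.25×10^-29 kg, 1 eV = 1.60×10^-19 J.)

E = 3.01×10^3 eV

For a 3D rectangular well E = (h²/8m)·Σ n_i²/L_i² = (6.63×10^-34)²/(8·1.25×10^-29) · [3²/(14.2 pm)² + 4²/(693 pm)² + 1²/(3.93 pm)²].
Evaluating gives E = 4.809×10^-16 J = 3.01×10^3 eV.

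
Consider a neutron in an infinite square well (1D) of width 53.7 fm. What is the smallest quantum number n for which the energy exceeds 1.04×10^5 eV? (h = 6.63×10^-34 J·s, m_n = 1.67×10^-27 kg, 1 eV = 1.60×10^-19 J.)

E_1 = h²/(8m_nL²) = 1.141×10^-14 J = 7.131×10^4 eV.
Need n² > 1.04×10^5/7.131×10^4 = 1.458, i.e. n > 1.207.
The smallest integer satisfying this is n = 2.

n = 2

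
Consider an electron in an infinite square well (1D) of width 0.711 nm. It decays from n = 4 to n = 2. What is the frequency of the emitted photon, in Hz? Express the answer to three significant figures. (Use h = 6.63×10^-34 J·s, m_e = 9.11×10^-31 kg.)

f = 2.16×10^15 Hz

E_1 = h²/(8m_eL²) = 1.193×10^-19 J and ΔE = (4² − 2²)E_1 = 1.432×10^-18 J.
f = ΔE/h = 1.432×10^-18/6.63×10^-34 = 2.16×10^15 Hz.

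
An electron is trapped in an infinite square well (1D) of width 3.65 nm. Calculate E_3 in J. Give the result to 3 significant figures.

E_3 = 4.07×10^-20 J

For an infinite well E_n = n²h²/(8m_eL²), so E_1 = h²/(8m_eL²) = (6.626×10^-34)²/(8·9.109×10^-31·(3.65×10^-9 m)²) = 4.522×10^-21 J.
Then E_3 = 3²·E_1 = 9·4.522×10^-21 J = 4.07×10^-20 J.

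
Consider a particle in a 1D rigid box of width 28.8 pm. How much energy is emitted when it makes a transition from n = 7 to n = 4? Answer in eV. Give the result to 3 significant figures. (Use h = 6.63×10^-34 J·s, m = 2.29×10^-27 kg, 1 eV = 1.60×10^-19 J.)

E_1 = h²/(8mL²) = 2.893×10^-20 J.
|ΔE| = |7² − 4²|·E_1 = 33·2.893×10^-20 J = 9.547×10^-19 J = 5.97 eV.

|ΔE| = 5.97 eV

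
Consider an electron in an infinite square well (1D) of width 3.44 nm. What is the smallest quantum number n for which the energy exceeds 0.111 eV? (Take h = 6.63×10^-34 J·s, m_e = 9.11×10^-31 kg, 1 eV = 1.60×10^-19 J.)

n = 2

E_1 = h²/(8m_eL²) = 5.097×10^-21 J = 0.03186 eV.
Need n² > 0.111/0.03186 = 3.484, i.e. n > 1.867.
The smallest integer satisfying this is n = 2.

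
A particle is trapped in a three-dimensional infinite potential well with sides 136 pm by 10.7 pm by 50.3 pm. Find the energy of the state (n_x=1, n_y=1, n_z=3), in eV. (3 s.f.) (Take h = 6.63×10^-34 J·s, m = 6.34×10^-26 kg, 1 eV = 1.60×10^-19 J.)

E = 0.0669 eV

For a 3D rectangular well E = (h²/8m)·Σ n_i²/L_i² = (6.63×10^-34)²/(8·6.34×10^-26) · [1²/(136 pm)² + 1²/(10.7 pm)² + 3²/(50.3 pm)²].
Evaluating gives E = 1.070×10^-20 J = 0.0669 eV.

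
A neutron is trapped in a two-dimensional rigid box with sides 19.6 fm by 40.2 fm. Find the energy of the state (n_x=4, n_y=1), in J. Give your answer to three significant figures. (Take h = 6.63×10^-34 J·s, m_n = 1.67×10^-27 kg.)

For a 2D rectangular well E = (h²/8m_n)·Σ n_i²/L_i² = (6.63×10^-34)²/(8·1.67×10^-27) · [4²/(19.6 fm)² + 1²/(40.2 fm)²].
Evaluating gives E = 1.39×10^-12 J.

E = 1.39×10^-12 J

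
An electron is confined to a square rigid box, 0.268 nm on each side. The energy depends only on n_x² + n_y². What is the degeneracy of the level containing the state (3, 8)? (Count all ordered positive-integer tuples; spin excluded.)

degeneracy = 2

The level has n_x² + n_y² = 73. The ordered positive-integer solutions are (3, 8), (8, 3).
That gives 2 states.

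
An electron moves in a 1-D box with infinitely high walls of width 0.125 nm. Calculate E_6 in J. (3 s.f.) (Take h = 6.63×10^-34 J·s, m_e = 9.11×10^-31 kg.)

E_6 = 1.39×10^-16 J

For an infinite well E_n = n²h²/(8m_eL²), so E_1 = h²/(8m_eL²) = (6.63×10^-34)²/(8·9.11×10^-31·(1.25×10^-10 m)²) = 3.860×10^-18 J.
Then E_6 = 6²·E_1 = 36·3.860×10^-18 J = 1.39×10^-16 J.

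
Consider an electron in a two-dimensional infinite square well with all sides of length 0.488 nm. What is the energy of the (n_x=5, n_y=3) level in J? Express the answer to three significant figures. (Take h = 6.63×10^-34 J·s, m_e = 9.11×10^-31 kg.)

For a 2D rectangular well E = (h²/8m_e)·Σ n_i²/L_i² = (6.63×10^-34)²/(8·9.11×10^-31) · [5²/(0.488 nm)² + 3²/(0.488 nm)²].
Evaluating gives E = 8.61×10^-18 J.

E = 8.61×10^-18 J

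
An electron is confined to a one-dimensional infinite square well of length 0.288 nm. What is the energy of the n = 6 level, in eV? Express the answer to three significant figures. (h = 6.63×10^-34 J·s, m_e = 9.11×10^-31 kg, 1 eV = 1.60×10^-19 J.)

E_6 = 164 eV

For an infinite well E_n = n²h²/(8m_eL²), so E_1 = h²/(8m_eL²) = (6.63×10^-34)²/(8·9.11×10^-31·(2.88×10^-10 m)²) = 7.272×10^-19 J.
Then E_6 = 6²·E_1 = 36·7.272×10^-19 J = 2.618×10^-17 J.
Converting, E_6 = 2.618×10^-17 J / (1.60×10^-19 J/eV) = 164 eV.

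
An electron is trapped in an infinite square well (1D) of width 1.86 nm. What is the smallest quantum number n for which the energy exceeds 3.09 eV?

E_1 = h²/(8m_eL²) = 1.741×10^-20 J = 0.1087 eV.
Need n² > 3.09/0.1087 = 28.43, i.e. n > 5.332.
The smallest integer satisfying this is n = 6.

n = 6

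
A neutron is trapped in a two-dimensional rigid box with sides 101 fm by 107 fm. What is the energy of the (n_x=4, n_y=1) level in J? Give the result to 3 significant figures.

E = 5.43×10^-14 J

For a 2D rectangular well E = (h²/8m_n)·Σ n_i²/L_i² = (6.626×10^-34)²/(8·1.675×10^-27) · [4²/(101 fm)² + 1²/(107 fm)²].
Evaluating gives E = 5.43×10^-14 J.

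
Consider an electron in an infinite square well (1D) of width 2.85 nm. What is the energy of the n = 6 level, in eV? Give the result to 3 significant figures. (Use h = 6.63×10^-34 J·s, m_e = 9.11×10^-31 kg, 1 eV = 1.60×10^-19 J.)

E_6 = 1.67 eV

For an infinite well E_n = n²h²/(8m_eL²), so E_1 = h²/(8m_eL²) = (6.63×10^-34)²/(8·9.11×10^-31·(2.85×10^-9 m)²) = 7.426×10^-21 J.
Then E_6 = 6²·E_1 = 36·7.426×10^-21 J = 2.673×10^-19 J.
Converting, E_6 = 2.673×10^-19 J / (1.60×10^-19 J/eV) = 1.67 eV.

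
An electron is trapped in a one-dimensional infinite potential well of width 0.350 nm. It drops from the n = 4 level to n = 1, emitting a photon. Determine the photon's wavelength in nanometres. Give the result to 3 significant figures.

λ = 26.9 nm

E_1 = h²/(8m_eL²) = 4.918×10^-19 J, so ΔE = (4² − 1²)E_1 = 7.377×10^-18 J.
λ = hc/ΔE = (6.626×10^-34·2.998×10^8)/7.377×10^-18 = 2.69×10^-8 m = 26.9 nm.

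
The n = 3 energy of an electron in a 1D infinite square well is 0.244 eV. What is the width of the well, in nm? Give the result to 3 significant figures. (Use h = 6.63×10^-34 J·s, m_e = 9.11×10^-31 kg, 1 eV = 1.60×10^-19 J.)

L = 3.73 nm

From E_n = n²h²/(8m_eL²), L = n·h/√(8m_eE_n).
E_3 = 0.244 eV = 3.904×10^-20 J, so L = 3·6.63×10^-34/√(8·9.11×10^-31·3.904×10^-20) = 3.73×10^-9 m = 3.73 nm.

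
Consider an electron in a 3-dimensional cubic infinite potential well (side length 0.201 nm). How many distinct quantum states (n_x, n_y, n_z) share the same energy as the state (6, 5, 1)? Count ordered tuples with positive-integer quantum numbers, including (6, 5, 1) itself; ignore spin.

degeneracy = 12

The level has n_x² + n_y² + n_z² = 62. The ordered positive-integer solutions are (1, 5, 6), (1, 6, 5), (2, 3, 7), (2, 7, 3), (3, 2, 7), (3, 7, 2), (5, 1, 6), (5, 6, 1), (6, 1, 5), (6, 5, 1), (7, 2, 3), (7, 3, 2).
That gives 12 states.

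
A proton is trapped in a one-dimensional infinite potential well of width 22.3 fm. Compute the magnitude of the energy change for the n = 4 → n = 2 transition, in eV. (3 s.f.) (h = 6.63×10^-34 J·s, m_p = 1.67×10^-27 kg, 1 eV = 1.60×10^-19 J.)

E_1 = h²/(8m_pL²) = 6.616×10^-14 J.
|ΔE| = |4² − 2²|·E_1 = 12·6.616×10^-14 J = 7.939×10^-13 J = 4.96×10^6 eV.

|ΔE| = 4.96×10^6 eV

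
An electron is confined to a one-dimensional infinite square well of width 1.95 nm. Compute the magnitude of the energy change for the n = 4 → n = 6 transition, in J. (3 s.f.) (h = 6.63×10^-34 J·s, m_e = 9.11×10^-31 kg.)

|ΔE| = 3.17×10^-19 J

E_1 = h²/(8m_eL²) = 1.586×10^-20 J.
|ΔE| = |4² − 6²|·E_1 = 20·1.586×10^-20 J = 3.17×10^-19 J.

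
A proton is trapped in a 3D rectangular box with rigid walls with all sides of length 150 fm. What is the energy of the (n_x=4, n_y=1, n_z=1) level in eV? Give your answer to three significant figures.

For a 3D rectangular well E = (h²/8m_p)·Σ n_i²/L_i² = (6.626×10^-34)²/(8·1.673×10^-27) · [4²/(150 fm)² + 1²/(150 fm)² + 1²/(150 fm)²].
Evaluating gives E = 2.624×10^-14 J = 1.64×10^5 eV.

E = 1.64×10^5 eV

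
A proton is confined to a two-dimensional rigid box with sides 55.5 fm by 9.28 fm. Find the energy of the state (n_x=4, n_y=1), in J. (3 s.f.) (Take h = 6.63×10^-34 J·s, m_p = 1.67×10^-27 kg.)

For a 2D rectangular well E = (h²/8m_p)·Σ n_i²/L_i² = (6.63×10^-34)²/(8·1.67×10^-27) · [4²/(55.5 fm)² + 1²/(9.28 fm)²].
Evaluating gives E = 5.53×10^-13 J.

E = 5.53×10^-13 J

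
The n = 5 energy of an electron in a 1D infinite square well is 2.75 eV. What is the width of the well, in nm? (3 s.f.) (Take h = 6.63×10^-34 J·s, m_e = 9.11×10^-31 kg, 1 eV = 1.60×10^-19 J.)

From E_n = n²h²/(8m_eL²), L = n·h/√(8m_eE_n).
E_5 = 2.75 eV = 4.400×10^-19 J, so L = 5·6.63×10^-34/√(8·9.11×10^-31·4.400×10^-19) = 1.85×10^-9 m = 1.85 nm.

L = 1.85 nm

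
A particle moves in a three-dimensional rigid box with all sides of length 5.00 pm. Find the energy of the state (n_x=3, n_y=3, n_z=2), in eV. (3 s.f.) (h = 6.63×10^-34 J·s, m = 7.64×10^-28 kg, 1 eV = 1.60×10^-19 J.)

For a 3D rectangular well E = (h²/8m)·Σ n_i²/L_i² = (6.63×10^-34)²/(8·7.64×10^-28) · [3²/(5.00 pm)² + 3²/(5.00 pm)² + 2²/(5.00 pm)²].
Evaluating gives E = 6.329×10^-17 J = 396 eV.

E = 396 eV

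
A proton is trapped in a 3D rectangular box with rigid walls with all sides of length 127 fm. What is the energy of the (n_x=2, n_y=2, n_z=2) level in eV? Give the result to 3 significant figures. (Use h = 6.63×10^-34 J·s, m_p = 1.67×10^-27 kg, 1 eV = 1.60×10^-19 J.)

For a 3D rectangular well E = (h²/8m_p)·Σ n_i²/L_i² = (6.63×10^-34)²/(8·1.67×10^-27) · [2²/(127 fm)² + 2²/(127 fm)² + 2²/(127 fm)²].
Evaluating gives E = 2.448×10^-14 J = 1.53×10^5 eV.

E = 1.53×10^5 eV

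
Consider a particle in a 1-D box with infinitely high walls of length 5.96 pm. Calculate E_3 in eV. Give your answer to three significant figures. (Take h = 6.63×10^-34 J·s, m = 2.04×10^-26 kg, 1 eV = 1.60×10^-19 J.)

For an infinite well E_n = n²h²/(8mL²), so E_1 = h²/(8mL²) = (6.63×10^-34)²/(8·2.04×10^-26·(5.96×10^-12 m)²) = 7.583×10^-20 J.
Then E_3 = 3²·E_1 = 9·7.583×10^-20 J = 6.825×10^-19 J.
Converting, E_3 = 6.825×10^-19 J / (1.60×10^-19 J/eV) = 4.27 eV.

E_3 = 4.27 eV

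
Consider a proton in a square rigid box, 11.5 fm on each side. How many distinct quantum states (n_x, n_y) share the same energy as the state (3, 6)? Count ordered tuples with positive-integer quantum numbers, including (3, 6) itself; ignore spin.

The level has n_x² + n_y² = 45. The ordered positive-integer solutions are (3, 6), (6, 3).
That gives 2 states.

degeneracy = 2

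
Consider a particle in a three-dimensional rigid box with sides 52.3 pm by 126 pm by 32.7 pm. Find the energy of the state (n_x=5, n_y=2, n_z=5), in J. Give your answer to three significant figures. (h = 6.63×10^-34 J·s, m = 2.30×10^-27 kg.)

For a 3D rectangular well E = (h²/8m)·Σ n_i²/L_i² = (6.63×10^-34)²/(8·2.30×10^-27) · [5²/(52.3 pm)² + 2²/(126 pm)² + 5²/(32.7 pm)²].
Evaluating gives E = 7.83×10^-19 J.

E = 7.83×10^-19 J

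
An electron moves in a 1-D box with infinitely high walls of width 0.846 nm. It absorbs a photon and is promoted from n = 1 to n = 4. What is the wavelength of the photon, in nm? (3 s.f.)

E_1 = h²/(8m_eL²) = 8.418×10^-20 J, so ΔE = (4² − 1²)E_1 = 1.263×10^-18 J.
λ = hc/ΔE = (6.626×10^-34·2.998×10^8)/1.263×10^-18 = 1.57×10^-7 m = 157 nm.

λ = 157 nm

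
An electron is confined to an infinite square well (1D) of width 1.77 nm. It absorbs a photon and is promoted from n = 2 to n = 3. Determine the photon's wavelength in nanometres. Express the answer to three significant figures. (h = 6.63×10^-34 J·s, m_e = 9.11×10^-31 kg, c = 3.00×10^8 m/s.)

E_1 = h²/(8m_eL²) = 1.925×10^-20 J, so ΔE = (3² − 2²)E_1 = 9.625×10^-20 J.
λ = hc/ΔE = (6.63×10^-34·3.00×10^8)/9.625×10^-20 = 2.07×10^-6 m = 2.07×10^3 nm.

λ = 2.07×10^3 nm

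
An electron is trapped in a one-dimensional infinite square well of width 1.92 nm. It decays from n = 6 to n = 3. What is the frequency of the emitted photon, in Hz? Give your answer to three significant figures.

f = 6.66×10^14 Hz

E_1 = h²/(8m_eL²) = 1.634×10^-20 J and ΔE = (6² − 3²)E_1 = 4.412×10^-19 J.
f = ΔE/h = 4.412×10^-19/6.626×10^-34 = 6.66×10^14 Hz.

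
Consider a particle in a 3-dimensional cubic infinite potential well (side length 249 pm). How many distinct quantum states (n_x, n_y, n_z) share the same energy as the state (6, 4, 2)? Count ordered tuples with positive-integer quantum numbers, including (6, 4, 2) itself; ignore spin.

The level has n_x² + n_y² + n_z² = 56. The ordered positive-integer solutions are (2, 4, 6), (2, 6, 4), (4, 2, 6), (4, 6, 2), (6, 2, 4), (6, 4, 2).
That gives 6 states.

degeneracy = 6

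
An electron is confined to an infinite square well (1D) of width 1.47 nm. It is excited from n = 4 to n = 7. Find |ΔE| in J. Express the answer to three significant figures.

|ΔE| = 9.20×10^-19 J

E_1 = h²/(8m_eL²) = 2.788×10^-20 J.
|ΔE| = |4² − 7²|·E_1 = 33·2.788×10^-20 J = 9.20×10^-19 J.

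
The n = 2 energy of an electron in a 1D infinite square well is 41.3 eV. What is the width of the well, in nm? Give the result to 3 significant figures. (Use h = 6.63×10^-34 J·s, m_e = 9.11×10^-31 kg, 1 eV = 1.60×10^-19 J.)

From E_n = n²h²/(8m_eL²), L = n·h/√(8m_eE_n).
E_2 = 41.3 eV = 6.608×10^-18 J, so L = 2·6.63×10^-34/√(8·9.11×10^-31·6.608×10^-18) = 1.91×10^-10 m = 0.191 nm.

L = 0.191 nm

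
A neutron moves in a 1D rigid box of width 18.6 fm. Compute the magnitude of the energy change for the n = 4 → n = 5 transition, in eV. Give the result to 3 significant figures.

|ΔE| = 5.32×10^6 eV

E_1 = h²/(8m_nL²) = 9.470×10^-14 J.
|ΔE| = |4² − 5²|·E_1 = 9·9.470×10^-14 J = 8.523×10^-13 J = 5.32×10^6 eV.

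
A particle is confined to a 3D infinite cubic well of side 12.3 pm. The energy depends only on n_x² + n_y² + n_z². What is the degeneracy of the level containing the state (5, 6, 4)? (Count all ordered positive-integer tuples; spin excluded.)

degeneracy = 12

The level has n_x² + n_y² + n_z² = 77. The ordered positive-integer solutions are (2, 3, 8), (2, 8, 3), (3, 2, 8), (3, 8, 2), (4, 5, 6), (4, 6, 5), (5, 4, 6), (5, 6, 4), (6, 4, 5), (6, 5, 4), (8, 2, 3), (8, 3, 2).
That gives 12 states.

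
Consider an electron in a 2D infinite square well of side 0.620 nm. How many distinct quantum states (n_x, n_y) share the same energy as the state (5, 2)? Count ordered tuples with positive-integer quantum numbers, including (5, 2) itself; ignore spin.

The level has n_x² + n_y² = 29. The ordered positive-integer solutions are (2, 5), (5, 2).
That gives 2 states.

degeneracy = 2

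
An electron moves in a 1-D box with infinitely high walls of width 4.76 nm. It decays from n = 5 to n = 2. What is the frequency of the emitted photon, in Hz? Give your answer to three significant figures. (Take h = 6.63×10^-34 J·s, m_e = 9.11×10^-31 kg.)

f = 8.43×10^13 Hz

E_1 = h²/(8m_eL²) = 2.662×10^-21 J and ΔE = (5² − 2²)E_1 = 5.590×10^-20 J.
f = ΔE/h = 5.590×10^-20/6.63×10^-34 = 8.43×10^13 Hz.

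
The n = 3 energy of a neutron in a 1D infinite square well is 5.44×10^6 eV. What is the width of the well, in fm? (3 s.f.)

From E_n = n²h²/(8m_nL²), L = n·h/√(8m_nE_n).
E_3 = 5.44×10^6 eV = 8.715×10^-13 J, so L = 3·6.626×10^-34/√(8·1.675×10^-27·8.715×10^-13) = 1.84×10^-14 m = 18.4 fm.

L = 18.4 fm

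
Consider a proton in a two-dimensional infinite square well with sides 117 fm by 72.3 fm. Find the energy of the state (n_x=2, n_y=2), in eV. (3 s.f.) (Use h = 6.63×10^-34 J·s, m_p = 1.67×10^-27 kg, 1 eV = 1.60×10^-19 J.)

E = 2.17×10^5 eV

For a 2D rectangular well E = (h²/8m_p)·Σ n_i²/L_i² = (6.63×10^-34)²/(8·1.67×10^-27) · [2²/(117 fm)² + 2²/(72.3 fm)²].
Evaluating gives E = 3.479×10^-14 J = 2.17×10^5 eV.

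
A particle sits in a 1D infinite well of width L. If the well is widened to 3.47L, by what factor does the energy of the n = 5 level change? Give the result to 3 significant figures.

E_n ∝ 1/L², so the energy scales by 1/3.47² = 0.0831.

0.0831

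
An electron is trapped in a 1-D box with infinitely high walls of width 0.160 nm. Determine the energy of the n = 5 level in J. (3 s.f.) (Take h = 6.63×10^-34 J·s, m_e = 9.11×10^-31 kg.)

For an infinite well E_n = n²h²/(8m_eL²), so E_1 = h²/(8m_eL²) = (6.63×10^-34)²/(8·9.11×10^-31·(1.60×10^-10 m)²) = 2.356×10^-18 J.
Then E_5 = 5²·E_1 = 25·2.356×10^-18 J = 5.89×10^-17 J.

E_5 = 5.89×10^-17 J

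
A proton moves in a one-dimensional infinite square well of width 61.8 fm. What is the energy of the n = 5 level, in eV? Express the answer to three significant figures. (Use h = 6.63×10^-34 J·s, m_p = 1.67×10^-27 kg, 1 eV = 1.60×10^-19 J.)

For an infinite well E_n = n²h²/(8m_pL²), so E_1 = h²/(8m_pL²) = (6.63×10^-34)²/(8·1.67×10^-27·(6.18×10^-14 m)²) = 8.615×10^-15 J.
Then E_5 = 5²·E_1 = 25·8.615×10^-15 J = 2.154×10^-13 J.
Converting, E_5 = 2.154×10^-13 J / (1.60×10^-19 J/eV) = 1.35×10^6 eV.

E_5 = 1.35×10^6 eV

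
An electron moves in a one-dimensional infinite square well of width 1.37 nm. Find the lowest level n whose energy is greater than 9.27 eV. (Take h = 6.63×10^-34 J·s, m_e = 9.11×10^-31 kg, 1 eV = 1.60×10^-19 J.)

E_1 = h²/(8m_eL²) = 3.213×10^-20 J = 0.2008 eV.
Need n² > 9.27/0.2008 = 46.17, i.e. n > 6.795.
The smallest integer satisfying this is n = 7.

n = 7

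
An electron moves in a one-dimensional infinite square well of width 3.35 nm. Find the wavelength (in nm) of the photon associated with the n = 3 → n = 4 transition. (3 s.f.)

E_1 = h²/(8m_eL²) = 5.368×10^-21 J, so ΔE = (4² − 3²)E_1 = 3.758×10^-20 J.
λ = hc/ΔE = (6.626×10^-34·2.998×10^8)/3.758×10^-20 = 5.29×10^-6 m = 5.29×10^3 nm.

λ = 5.29×10^3 nm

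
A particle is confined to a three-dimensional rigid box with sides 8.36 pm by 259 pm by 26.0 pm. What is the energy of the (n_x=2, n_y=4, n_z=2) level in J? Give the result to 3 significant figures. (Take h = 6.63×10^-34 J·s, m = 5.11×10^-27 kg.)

E = 6.82×10^-19 J

For a 3D rectangular well E = (h²/8m)·Σ n_i²/L_i² = (6.63×10^-34)²/(8·5.11×10^-27) · [2²/(8.36 pm)² + 4²/(259 pm)² + 2²/(26.0 pm)²].
Evaluating gives E = 6.82×10^-19 J.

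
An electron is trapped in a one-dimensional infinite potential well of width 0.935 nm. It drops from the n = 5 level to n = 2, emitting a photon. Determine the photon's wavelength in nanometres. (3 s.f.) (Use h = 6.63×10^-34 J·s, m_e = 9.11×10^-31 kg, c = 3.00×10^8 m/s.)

E_1 = h²/(8m_eL²) = 6.899×10^-20 J, so ΔE = (5² − 2²)E_1 = 1.449×10^-18 J.
λ = hc/ΔE = (6.63×10^-34·3.00×10^8)/1.449×10^-18 = 1.37×10^-7 m = 137 nm.

λ = 137 nm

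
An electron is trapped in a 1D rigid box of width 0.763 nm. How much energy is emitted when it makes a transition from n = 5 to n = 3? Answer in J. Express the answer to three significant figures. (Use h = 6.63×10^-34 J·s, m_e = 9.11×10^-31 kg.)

|ΔE| = 1.66×10^-18 J

E_1 = h²/(8m_eL²) = 1.036×10^-19 J.
|ΔE| = |5² − 3²|·E_1 = 16·1.036×10^-19 J = 1.66×10^-18 J.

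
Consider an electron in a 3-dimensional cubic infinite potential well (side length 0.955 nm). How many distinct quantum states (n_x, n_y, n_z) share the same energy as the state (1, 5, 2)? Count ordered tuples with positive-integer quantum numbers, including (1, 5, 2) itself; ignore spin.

The level has n_x² + n_y² + n_z² = 30. The ordered positive-integer solutions are (1, 2, 5), (1, 5, 2), (2, 1, 5), (2, 5, 1), (5, 1, 2), (5, 2, 1).
That gives 6 states.

degeneracy = 6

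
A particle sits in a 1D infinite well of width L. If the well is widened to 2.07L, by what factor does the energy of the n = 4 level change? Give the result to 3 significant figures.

0.233

E_n ∝ 1/L², so the energy scales by 1/2.07² = 0.233.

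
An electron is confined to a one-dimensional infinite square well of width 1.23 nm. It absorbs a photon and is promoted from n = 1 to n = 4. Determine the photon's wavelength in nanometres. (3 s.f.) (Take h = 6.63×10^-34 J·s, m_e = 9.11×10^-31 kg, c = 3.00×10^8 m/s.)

E_1 = h²/(8m_eL²) = 3.987×10^-20 J, so ΔE = (4² − 1²)E_1 = 5.980×10^-19 J.
λ = hc/ΔE = (6.63×10^-34·3.00×10^8)/5.980×10^-19 = 3.33×10^-7 m = 333 nm.

λ = 333 nm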